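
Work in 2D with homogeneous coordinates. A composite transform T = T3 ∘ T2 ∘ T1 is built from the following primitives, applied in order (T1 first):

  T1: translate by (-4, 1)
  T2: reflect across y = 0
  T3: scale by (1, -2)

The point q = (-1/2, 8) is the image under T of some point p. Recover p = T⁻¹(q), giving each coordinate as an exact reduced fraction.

T1 = [1 0 -4; 0 1 1; 0 0 1]
T2·T1 = [1 0 -4; 0 -1 -1; 0 0 1]
T3·…·T1 = [1 0 -4; 0 2 2; 0 0 1]
det M = 2; M⁻¹ = [1 0 4; 0 1/2 -1; 0 0 1]
M⁻¹ · (-1/2, 8)ᵀ = (7/2, 3)ᵀ

p = (7/2, 3)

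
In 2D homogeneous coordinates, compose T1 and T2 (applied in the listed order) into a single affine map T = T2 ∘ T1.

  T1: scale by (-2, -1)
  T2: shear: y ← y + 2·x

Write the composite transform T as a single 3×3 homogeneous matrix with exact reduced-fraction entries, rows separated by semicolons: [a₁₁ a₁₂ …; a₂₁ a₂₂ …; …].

T = [-2 0 0; -4 -1 0; 0 0 1]

T1 = [-2 0 0; 0 -1 0; 0 0 1]
T2·T1 = [-2 0 0; -4 -1 0; 0 0 1]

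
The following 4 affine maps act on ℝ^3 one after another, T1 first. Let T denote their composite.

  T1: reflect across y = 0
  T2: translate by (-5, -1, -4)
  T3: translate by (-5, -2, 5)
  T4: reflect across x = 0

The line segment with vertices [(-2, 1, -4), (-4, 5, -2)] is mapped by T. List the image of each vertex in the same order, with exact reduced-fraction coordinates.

T1 reflect across y = 0: (-2, 1, -4) → (-2, -1, -4); (-4, 5, -2) → (-4, -5, -2)
T2 translate by (-5, -1, -4): (-2, -1, -4) → (-7, -2, -8); (-4, -5, -2) → (-9, -6, -6)
T3 translate by (-5, -2, 5): (-7, -2, -8) → (-12, -4, -3); (-9, -6, -6) → (-14, -8, -1)
T4 reflect across x = 0: (-12, -4, -3) → (12, -4, -3); (-14, -8, -1) → (14, -8, -1)

image vertices: (12, -4, -3), (14, -8, -1)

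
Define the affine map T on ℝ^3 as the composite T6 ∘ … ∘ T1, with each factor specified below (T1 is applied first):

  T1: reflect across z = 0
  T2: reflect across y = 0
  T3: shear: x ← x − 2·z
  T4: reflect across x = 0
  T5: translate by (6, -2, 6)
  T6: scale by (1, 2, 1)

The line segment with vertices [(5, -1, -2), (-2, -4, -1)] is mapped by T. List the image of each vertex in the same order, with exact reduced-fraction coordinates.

image vertices: (5, -2, 8), (10, 4, 7)

T1 reflect across z = 0: (5, -1, -2) → (5, -1, 2); (-2, -4, -1) → (-2, -4, 1)
T2 reflect across y = 0: (5, -1, 2) → (5, 1, 2); (-2, -4, 1) → (-2, 4, 1)
T3 shear: x ← x − 2·z: (5, 1, 2) → (1, 1, 2); (-2, 4, 1) → (-4, 4, 1)
T4 reflect across x = 0: (1, 1, 2) → (-1, 1, 2); (-4, 4, 1) → (4, 4, 1)
T5 translate by (6, -2, 6): (-1, 1, 2) → (5, -1, 8); (4, 4, 1) → (10, 2, 7)
T6 scale by (1, 2, 1): (5, -1, 8) → (5, -2, 8); (10, 2, 7) → (10, 4, 7)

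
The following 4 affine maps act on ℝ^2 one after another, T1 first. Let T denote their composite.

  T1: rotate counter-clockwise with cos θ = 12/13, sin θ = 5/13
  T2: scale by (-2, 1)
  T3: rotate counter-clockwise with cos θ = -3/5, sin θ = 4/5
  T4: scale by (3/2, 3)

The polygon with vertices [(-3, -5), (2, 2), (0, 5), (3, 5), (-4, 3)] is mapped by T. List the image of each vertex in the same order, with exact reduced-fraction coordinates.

image vertices: (27/5, 939/65), (-6/5, -642/65), (-9, 12/13), (-27/5, -939/65), (-51/5, 1368/65)

T1 rotate counter-clockwise with cos θ = 12/13, sin θ = 5/13: (-3, -5) → (-11/13, -75/13); (2, 2) → (14/13, 34/13); (0, 5) → (-25/13, 60/13); (3, 5) → (11/13, 75/13); (-4, 3) → (-63/13, 16/13)
T2 scale by (-2, 1): (-11/13, -75/13) → (22/13, -75/13); (14/13, 34/13) → (-28/13, 34/13); (-25/13, 60/13) → (50/13, 60/13); (11/13, 75/13) → (-22/13, 75/13); (-63/13, 16/13) → (126/13, 16/13)
T3 rotate counter-clockwise with cos θ = -3/5, sin θ = 4/5: (22/13, -75/13) → (18/5, 313/65); (-28/13, 34/13) → (-4/5, -214/65); (50/13, 60/13) → (-6, 4/13); (-22/13, 75/13) → (-18/5, -313/65); (126/13, 16/13) → (-34/5, 456/65)
T4 scale by (3/2, 3): (18/5, 313/65) → (27/5, 939/65); (-4/5, -214/65) → (-6/5, -642/65); (-6, 4/13) → (-9, 12/13); (-18/5, -313/65) → (-27/5, -939/65); (-34/5, 456/65) → (-51/5, 1368/65)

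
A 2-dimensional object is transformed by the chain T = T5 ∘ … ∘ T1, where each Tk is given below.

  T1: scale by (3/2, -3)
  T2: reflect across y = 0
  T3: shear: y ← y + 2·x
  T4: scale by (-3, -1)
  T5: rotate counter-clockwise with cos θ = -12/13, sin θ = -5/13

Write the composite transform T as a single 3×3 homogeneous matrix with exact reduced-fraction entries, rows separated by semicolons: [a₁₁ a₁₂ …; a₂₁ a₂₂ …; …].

T1 = [3/2 0 0; 0 -3 0; 0 0 1]
T2·T1 = [3/2 0 0; 0 3 0; 0 0 1]
T3·…·T1 = [3/2 0 0; 3 3 0; 0 0 1]
T4·…·T1 = [-9/2 0 0; -3 -3 0; 0 0 1]
T5·…·T1 = [3 -15/13 0; 9/2 36/13 0; 0 0 1]

T = [3 -15/13 0; 9/2 36/13 0; 0 0 1]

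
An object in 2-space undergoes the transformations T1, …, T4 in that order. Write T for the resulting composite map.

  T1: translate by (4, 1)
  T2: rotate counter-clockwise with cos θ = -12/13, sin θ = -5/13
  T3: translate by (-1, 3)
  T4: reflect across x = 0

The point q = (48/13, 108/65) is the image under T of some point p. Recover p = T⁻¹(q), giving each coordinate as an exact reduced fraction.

T1 = [1 0 4; 0 1 1; 0 0 1]
T2·T1 = [-12/13 5/13 -43/13; -5/13 -12/13 -32/13; 0 0 1]
T3·…·T1 = [-12/13 5/13 -56/13; -5/13 -12/13 7/13; 0 0 1]
T4·…·T1 = [12/13 -5/13 56/13; -5/13 -12/13 7/13; 0 0 1]
det M = -1; M⁻¹ = [12/13 -5/13 -49/13; -5/13 -12/13 28/13; 0 0 1]
M⁻¹ · (48/13, 108/65)ᵀ = (-1, -4/5)ᵀ

p = (-1, -4/5)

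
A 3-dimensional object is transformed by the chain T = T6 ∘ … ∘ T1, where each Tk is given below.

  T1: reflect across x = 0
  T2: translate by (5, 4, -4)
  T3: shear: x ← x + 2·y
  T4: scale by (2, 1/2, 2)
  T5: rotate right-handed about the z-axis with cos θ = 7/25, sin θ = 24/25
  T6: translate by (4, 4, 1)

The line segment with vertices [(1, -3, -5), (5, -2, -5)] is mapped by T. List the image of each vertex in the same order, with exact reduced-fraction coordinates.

image vertices: (172/25, 783/50, -17), (132/25, 299/25, -17)

T1 reflect across x = 0: (1, -3, -5) → (-1, -3, -5); (5, -2, -5) → (-5, -2, -5)
T2 translate by (5, 4, -4): (-1, -3, -5) → (4, 1, -9); (-5, -2, -5) → (0, 2, -9)
T3 shear: x ← x + 2·y: (4, 1, -9) → (6, 1, -9); (0, 2, -9) → (4, 2, -9)
T4 scale by (2, 1/2, 2): (6, 1, -9) → (12, 1/2, -18); (4, 2, -9) → (8, 1, -18)
T5 rotate right-handed about the z-axis with cos θ = 7/25, sin θ = 24/25: (12, 1/2, -18) → (72/25, 583/50, -18); (8, 1, -18) → (32/25, 199/25, -18)
T6 translate by (4, 4, 1): (72/25, 583/50, -18) → (172/25, 783/50, -17); (32/25, 199/25, -18) → (132/25, 299/25, -17)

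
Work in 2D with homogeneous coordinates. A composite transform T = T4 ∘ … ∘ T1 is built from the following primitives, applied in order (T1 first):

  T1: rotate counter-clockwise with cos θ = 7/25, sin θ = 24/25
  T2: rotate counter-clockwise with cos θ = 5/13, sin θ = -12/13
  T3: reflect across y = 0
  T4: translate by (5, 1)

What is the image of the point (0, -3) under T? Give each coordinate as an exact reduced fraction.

T1 rotate counter-clockwise with cos θ = 7/25, sin θ = 24/25: (0, -3) → (72/25, -21/25)
T2 rotate counter-clockwise with cos θ = 5/13, sin θ = -12/13: (72/25, -21/25) → (108/325, -969/325)
T3 reflect across y = 0: (108/325, -969/325) → (108/325, 969/325)
T4 translate by (5, 1): (108/325, 969/325) → (1733/325, 1294/325)

T(p) = (1733/325, 1294/325)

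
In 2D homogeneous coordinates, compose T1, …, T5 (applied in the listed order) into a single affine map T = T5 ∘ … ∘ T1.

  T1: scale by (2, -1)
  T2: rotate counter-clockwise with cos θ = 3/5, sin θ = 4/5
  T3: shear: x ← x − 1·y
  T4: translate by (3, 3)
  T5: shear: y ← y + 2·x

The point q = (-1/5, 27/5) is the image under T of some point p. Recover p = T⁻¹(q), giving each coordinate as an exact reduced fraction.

T1 = [2 0 0; 0 -1 0; 0 0 1]
T2·T1 = [6/5 4/5 0; 8/5 -3/5 0; 0 0 1]
T3·…·T1 = [-2/5 7/5 0; 8/5 -3/5 0; 0 0 1]
T4·…·T1 = [-2/5 7/5 3; 8/5 -3/5 3; 0 0 1]
T5·…·T1 = [-2/5 7/5 3; 4/5 11/5 9; 0 0 1]
det M = -2; M⁻¹ = [-11/10 7/10 -3; 2/5 1/5 -3; 0 0 1]
M⁻¹ · (-1/5, 27/5)ᵀ = (1, -2)ᵀ

p = (1, -2)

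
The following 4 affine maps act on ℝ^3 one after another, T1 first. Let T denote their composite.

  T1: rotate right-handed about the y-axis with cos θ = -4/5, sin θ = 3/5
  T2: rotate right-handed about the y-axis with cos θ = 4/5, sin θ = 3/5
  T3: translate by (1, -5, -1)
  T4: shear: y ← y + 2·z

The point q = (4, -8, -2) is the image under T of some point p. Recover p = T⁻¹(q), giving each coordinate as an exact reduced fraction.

T1 = [-4/5 0 3/5 0; 0 1 0 0; -3/5 0 -4/5 0; 0 0 0 1]
T2·T1 = [-1 0 0 0; 0 1 0 0; 0 0 -1 0; 0 0 0 1]
T3·…·T1 = [-1 0 0 1; 0 1 0 -5; 0 0 -1 -1; 0 0 0 1]
T4·…·T1 = [-1 0 0 1; 0 1 -2 -7; 0 0 -1 -1; 0 0 0 1]
det M = 1; M⁻¹ = [-1 0 0 1; 0 1 -2 5; 0 0 -1 -1; 0 0 0 1]
M⁻¹ · (4, -8, -2)ᵀ = (-3, 1, 1)ᵀ

p = (-3, 1, 1)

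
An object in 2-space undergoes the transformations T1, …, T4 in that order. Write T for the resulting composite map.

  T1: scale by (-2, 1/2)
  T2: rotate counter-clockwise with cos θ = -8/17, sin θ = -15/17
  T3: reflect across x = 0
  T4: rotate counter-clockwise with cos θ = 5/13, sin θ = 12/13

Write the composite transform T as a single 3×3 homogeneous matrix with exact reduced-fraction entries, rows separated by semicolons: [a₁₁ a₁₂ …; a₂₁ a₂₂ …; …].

T1 = [-2 0 0; 0 1/2 0; 0 0 1]
T2·T1 = [16/17 15/34 0; 30/17 -4/17 0; 0 0 1]
T3·…·T1 = [-16/17 -15/34 0; 30/17 -4/17 0; 0 0 1]
T4·…·T1 = [-440/221 21/442 0; -42/221 -110/221 0; 0 0 1]

T = [-440/221 21/442 0; -42/221 -110/221 0; 0 0 1]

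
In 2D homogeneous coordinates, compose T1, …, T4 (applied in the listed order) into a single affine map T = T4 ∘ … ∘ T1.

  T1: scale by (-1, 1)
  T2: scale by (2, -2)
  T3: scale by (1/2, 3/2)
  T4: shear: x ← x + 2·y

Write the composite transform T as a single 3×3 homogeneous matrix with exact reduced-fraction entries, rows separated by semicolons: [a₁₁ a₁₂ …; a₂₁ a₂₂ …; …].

T = [-1 -6 0; 0 -3 0; 0 0 1]

T1 = [-1 0 0; 0 1 0; 0 0 1]
T2·T1 = [-2 0 0; 0 -2 0; 0 0 1]
T3·…·T1 = [-1 0 0; 0 -3 0; 0 0 1]
T4·…·T1 = [-1 -6 0; 0 -3 0; 0 0 1]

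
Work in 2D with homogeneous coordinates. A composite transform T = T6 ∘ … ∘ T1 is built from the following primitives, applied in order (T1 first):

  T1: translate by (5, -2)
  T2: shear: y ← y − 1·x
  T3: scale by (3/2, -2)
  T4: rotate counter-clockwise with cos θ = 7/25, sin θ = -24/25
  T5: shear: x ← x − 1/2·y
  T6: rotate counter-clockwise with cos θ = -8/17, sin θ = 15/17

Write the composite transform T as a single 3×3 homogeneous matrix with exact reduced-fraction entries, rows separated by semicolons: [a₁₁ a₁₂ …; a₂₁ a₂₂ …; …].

T1 = [1 0 5; 0 1 -2; 0 0 1]
T2·T1 = [1 0 5; -1 1 -7; 0 0 1]
T3·…·T1 = [3/2 0 15/2; 2 -2 14; 0 0 1]
T4·…·T1 = [117/50 -48/25 777/50; -22/25 -14/25 -82/25; 0 0 1]
T5·…·T1 = [139/50 -41/25 859/50; -22/25 -14/25 -82/25; 0 0 1]
T6·…·T1 = [-226/425 538/425 -2206/425; 2437/850 -503/425 14197/850; 0 0 1]

T = [-226/425 538/425 -2206/425; 2437/850 -503/425 14197/850; 0 0 1]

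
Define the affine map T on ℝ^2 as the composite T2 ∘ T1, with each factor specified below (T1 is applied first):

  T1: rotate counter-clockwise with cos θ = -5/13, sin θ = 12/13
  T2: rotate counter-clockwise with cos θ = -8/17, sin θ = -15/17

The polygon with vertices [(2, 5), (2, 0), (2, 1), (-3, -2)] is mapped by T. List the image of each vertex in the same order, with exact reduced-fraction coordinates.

image vertices: (545/221, 1058/221), (440/221, -42/221), (461/221, 178/221), (-54/17, -29/17)

T1 rotate counter-clockwise with cos θ = -5/13, sin θ = 12/13: (2, 5) → (-70/13, -1/13); (2, 0) → (-10/13, 24/13); (2, 1) → (-22/13, 19/13); (-3, -2) → (3, -2)
T2 rotate counter-clockwise with cos θ = -8/17, sin θ = -15/17: (-70/13, -1/13) → (545/221, 1058/221); (-10/13, 24/13) → (440/221, -42/221); (-22/13, 19/13) → (461/221, 178/221); (3, -2) → (-54/17, -29/17)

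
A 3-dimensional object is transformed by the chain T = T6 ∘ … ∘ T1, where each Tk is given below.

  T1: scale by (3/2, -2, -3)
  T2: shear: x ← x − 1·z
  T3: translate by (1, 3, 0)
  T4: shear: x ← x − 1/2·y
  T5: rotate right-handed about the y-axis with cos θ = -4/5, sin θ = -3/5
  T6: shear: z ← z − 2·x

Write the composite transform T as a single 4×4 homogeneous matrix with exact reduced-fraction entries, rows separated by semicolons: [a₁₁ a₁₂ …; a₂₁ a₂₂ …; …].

T1 = [3/2 0 0 0; 0 -2 0 0; 0 0 -3 0; 0 0 0 1]
T2·T1 = [3/2 0 3 0; 0 -2 0 0; 0 0 -3 0; 0 0 0 1]
T3·…·T1 = [3/2 0 3 1; 0 -2 0 3; 0 0 -3 0; 0 0 0 1]
T4·…·T1 = [3/2 1 3 -1/2; 0 -2 0 3; 0 0 -3 0; 0 0 0 1]
T5·…·T1 = [-6/5 -4/5 -3/5 2/5; 0 -2 0 3; 9/10 3/5 21/5 -3/10; 0 0 0 1]
T6·…·T1 = [-6/5 -4/5 -3/5 2/5; 0 -2 0 3; 33/10 11/5 27/5 -11/10; 0 0 0 1]

T = [-6/5 -4/5 -3/5 2/5; 0 -2 0 3; 33/10 11/5 27/5 -11/10; 0 0 0 1]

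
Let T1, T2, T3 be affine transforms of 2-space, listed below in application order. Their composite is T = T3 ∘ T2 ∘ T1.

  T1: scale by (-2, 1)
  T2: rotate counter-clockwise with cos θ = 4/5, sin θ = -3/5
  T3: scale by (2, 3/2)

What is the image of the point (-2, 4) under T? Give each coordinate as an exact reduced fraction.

T(p) = (56/5, 6/5)

T1 scale by (-2, 1): (-2, 4) → (4, 4)
T2 rotate counter-clockwise with cos θ = 4/5, sin θ = -3/5: (4, 4) → (28/5, 4/5)
T3 scale by (2, 3/2): (28/5, 4/5) → (56/5, 6/5)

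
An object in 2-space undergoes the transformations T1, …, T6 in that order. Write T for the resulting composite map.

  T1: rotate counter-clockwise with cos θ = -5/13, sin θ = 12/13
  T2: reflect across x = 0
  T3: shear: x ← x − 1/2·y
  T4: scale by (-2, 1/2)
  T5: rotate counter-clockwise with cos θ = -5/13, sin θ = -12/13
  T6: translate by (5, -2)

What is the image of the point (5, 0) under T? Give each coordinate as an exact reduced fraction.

T1 rotate counter-clockwise with cos θ = -5/13, sin θ = 12/13: (5, 0) → (-25/13, 60/13)
T2 reflect across x = 0: (-25/13, 60/13) → (25/13, 60/13)
T3 shear: x ← x − 1/2·y: (25/13, 60/13) → (-5/13, 60/13)
T4 scale by (-2, 1/2): (-5/13, 60/13) → (10/13, 30/13)
T5 rotate counter-clockwise with cos θ = -5/13, sin θ = -12/13: (10/13, 30/13) → (310/169, -270/169)
T6 translate by (5, -2): (310/169, -270/169) → (1155/169, -608/169)

T(p) = (1155/169, -608/169)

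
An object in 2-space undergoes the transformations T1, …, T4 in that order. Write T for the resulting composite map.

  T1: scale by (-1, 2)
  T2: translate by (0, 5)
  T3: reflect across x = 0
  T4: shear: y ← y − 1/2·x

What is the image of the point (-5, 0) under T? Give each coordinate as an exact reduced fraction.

T(p) = (-5, 15/2)

T1 scale by (-1, 2): (-5, 0) → (5, 0)
T2 translate by (0, 5): (5, 0) → (5, 5)
T3 reflect across x = 0: (5, 5) → (-5, 5)
T4 shear: y ← y − 1/2·x: (-5, 5) → (-5, 15/2)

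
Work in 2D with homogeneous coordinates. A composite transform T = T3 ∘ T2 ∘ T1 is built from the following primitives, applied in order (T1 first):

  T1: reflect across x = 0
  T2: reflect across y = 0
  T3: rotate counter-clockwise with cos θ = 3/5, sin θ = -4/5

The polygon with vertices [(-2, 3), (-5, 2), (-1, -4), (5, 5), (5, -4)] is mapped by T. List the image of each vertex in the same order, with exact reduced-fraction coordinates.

T1 reflect across x = 0: (-2, 3) → (2, 3); (-5, 2) → (5, 2); (-1, -4) → (1, -4); (5, 5) → (-5, 5); (5, -4) → (-5, -4)
T2 reflect across y = 0: (2, 3) → (2, -3); (5, 2) → (5, -2); (1, -4) → (1, 4); (-5, 5) → (-5, -5); (-5, -4) → (-5, 4)
T3 rotate counter-clockwise with cos θ = 3/5, sin θ = -4/5: (2, -3) → (-6/5, -17/5); (5, -2) → (7/5, -26/5); (1, 4) → (19/5, 8/5); (-5, -5) → (-7, 1); (-5, 4) → (1/5, 32/5)

image vertices: (-6/5, -17/5), (7/5, -26/5), (19/5, 8/5), (-7, 1), (1/5, 32/5)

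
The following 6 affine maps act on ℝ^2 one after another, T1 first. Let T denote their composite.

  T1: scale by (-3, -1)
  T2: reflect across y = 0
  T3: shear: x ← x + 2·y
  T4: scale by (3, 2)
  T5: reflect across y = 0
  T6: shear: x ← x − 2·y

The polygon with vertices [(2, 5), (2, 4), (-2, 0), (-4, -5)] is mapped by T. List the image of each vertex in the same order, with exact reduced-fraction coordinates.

T1 scale by (-3, -1): (2, 5) → (-6, -5); (2, 4) → (-6, -4); (-2, 0) → (6, 0); (-4, -5) → (12, 5)
T2 reflect across y = 0: (-6, -5) → (-6, 5); (-6, -4) → (-6, 4); (6, 0) → (6, 0); (12, 5) → (12, -5)
T3 shear: x ← x + 2·y: (-6, 5) → (4, 5); (-6, 4) → (2, 4); (6, 0) → (6, 0); (12, -5) → (2, -5)
T4 scale by (3, 2): (4, 5) → (12, 10); (2, 4) → (6, 8); (6, 0) → (18, 0); (2, -5) → (6, -10)
T5 reflect across y = 0: (12, 10) → (12, -10); (6, 8) → (6, -8); (18, 0) → (18, 0); (6, -10) → (6, 10)
T6 shear: x ← x − 2·y: (12, -10) → (32, -10); (6, -8) → (22, -8); (18, 0) → (18, 0); (6, 10) → (-14, 10)

image vertices: (32, -10), (22, -8), (18, 0), (-14, 10)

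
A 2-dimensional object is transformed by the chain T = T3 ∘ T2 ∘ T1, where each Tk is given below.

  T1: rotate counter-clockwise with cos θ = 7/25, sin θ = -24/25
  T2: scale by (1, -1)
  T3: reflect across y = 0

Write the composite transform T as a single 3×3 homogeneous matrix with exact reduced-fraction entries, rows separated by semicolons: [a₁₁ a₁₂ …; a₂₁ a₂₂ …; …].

T = [7/25 24/25 0; -24/25 7/25 0; 0 0 1]

T1 = [7/25 24/25 0; -24/25 7/25 0; 0 0 1]
T2·T1 = [7/25 24/25 0; 24/25 -7/25 0; 0 0 1]
T3·…·T1 = [7/25 24/25 0; -24/25 7/25 0; 0 0 1]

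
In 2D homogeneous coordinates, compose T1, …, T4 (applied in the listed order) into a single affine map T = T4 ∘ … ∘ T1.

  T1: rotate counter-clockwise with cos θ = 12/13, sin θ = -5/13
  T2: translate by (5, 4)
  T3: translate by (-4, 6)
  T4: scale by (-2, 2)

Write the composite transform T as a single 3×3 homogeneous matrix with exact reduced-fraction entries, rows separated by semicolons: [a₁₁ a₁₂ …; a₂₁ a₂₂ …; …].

T = [-24/13 -10/13 -2; -10/13 24/13 20; 0 0 1]

T1 = [12/13 5/13 0; -5/13 12/13 0; 0 0 1]
T2·T1 = [12/13 5/13 5; -5/13 12/13 4; 0 0 1]
T3·…·T1 = [12/13 5/13 1; -5/13 12/13 10; 0 0 1]
T4·…·T1 = [-24/13 -10/13 -2; -10/13 24/13 20; 0 0 1]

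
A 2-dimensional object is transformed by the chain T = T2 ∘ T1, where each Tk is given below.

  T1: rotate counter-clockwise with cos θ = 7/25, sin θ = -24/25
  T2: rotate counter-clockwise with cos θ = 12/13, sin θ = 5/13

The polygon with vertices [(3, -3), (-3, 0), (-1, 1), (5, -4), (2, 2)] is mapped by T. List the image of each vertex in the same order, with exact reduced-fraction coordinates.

T1 rotate counter-clockwise with cos θ = 7/25, sin θ = -24/25: (3, -3) → (-51/25, -93/25); (-3, 0) → (-21/25, 72/25); (-1, 1) → (17/25, 31/25); (5, -4) → (-61/25, -148/25); (2, 2) → (62/25, -34/25)
T2 rotate counter-clockwise with cos θ = 12/13, sin θ = 5/13: (-51/25, -93/25) → (-147/325, -1371/325); (-21/25, 72/25) → (-612/325, 759/325); (17/25, 31/25) → (49/325, 457/325); (-61/25, -148/25) → (8/325, -2081/325); (62/25, -34/25) → (914/325, -98/325)

image vertices: (-147/325, -1371/325), (-612/325, 759/325), (49/325, 457/325), (8/325, -2081/325), (914/325, -98/325)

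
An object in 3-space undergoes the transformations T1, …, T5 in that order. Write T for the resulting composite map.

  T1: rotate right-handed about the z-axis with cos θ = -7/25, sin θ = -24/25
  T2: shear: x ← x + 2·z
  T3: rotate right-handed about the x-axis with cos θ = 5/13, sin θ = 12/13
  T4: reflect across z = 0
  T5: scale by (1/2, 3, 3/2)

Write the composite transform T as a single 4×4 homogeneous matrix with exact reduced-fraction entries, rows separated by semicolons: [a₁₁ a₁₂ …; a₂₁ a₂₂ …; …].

T1 = [-7/25 24/25 0 0; -24/25 -7/25 0 0; 0 0 1 0; 0 0 0 1]
T2·T1 = [-7/25 24/25 2 0; -24/25 -7/25 0 0; 0 0 1 0; 0 0 0 1]
T3·…·T1 = [-7/25 24/25 2 0; -24/65 -7/65 -12/13 0; -288/325 -84/325 5/13 0; 0 0 0 1]
T4·…·T1 = [-7/25 24/25 2 0; -24/65 -7/65 -12/13 0; 288/325 84/325 -5/13 0; 0 0 0 1]
T5·…·T1 = [-7/50 12/25 1 0; -72/65 -21/65 -36/13 0; 432/325 126/325 -15/26 0; 0 0 0 1]

T = [-7/50 12/25 1 0; -72/65 -21/65 -36/13 0; 432/325 126/325 -15/26 0; 0 0 0 1]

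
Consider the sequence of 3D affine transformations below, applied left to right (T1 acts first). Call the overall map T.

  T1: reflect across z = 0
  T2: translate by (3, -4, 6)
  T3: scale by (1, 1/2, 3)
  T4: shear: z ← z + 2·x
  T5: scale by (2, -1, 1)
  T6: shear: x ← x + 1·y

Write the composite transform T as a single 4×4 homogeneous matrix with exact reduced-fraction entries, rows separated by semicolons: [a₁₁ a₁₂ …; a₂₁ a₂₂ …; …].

T1 = [1 0 0 0; 0 1 0 0; 0 0 -1 0; 0 0 0 1]
T2·T1 = [1 0 0 3; 0 1 0 -4; 0 0 -1 6; 0 0 0 1]
T3·…·T1 = [1 0 0 3; 0 1/2 0 -2; 0 0 -3 18; 0 0 0 1]
T4·…·T1 = [1 0 0 3; 0 1/2 0 -2; 2 0 -3 24; 0 0 0 1]
T5·…·T1 = [2 0 0 6; 0 -1/2 0 2; 2 0 -3 24; 0 0 0 1]
T6·…·T1 = [2 -1/2 0 8; 0 -1/2 0 2; 2 0 -3 24; 0 0 0 1]

T = [2 -1/2 0 8; 0 -1/2 0 2; 2 0 -3 24; 0 0 0 1]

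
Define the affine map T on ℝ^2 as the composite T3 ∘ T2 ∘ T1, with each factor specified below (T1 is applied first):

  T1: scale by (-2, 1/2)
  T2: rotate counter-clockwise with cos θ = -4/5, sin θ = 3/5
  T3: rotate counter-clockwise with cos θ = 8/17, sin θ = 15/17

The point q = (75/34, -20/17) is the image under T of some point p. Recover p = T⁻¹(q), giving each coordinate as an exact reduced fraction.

p = (3/4, 4)

T1 = [-2 0 0; 0 1/2 0; 0 0 1]
T2·T1 = [8/5 -3/10 0; -6/5 -2/5 0; 0 0 1]
T3·…·T1 = [154/85 18/85 0; 72/85 -77/170 0; 0 0 1]
det M = -1; M⁻¹ = [77/170 18/85 0; 72/85 -154/85 0; 0 0 1]
M⁻¹ · (75/34, -20/17)ᵀ = (3/4, 4)ᵀ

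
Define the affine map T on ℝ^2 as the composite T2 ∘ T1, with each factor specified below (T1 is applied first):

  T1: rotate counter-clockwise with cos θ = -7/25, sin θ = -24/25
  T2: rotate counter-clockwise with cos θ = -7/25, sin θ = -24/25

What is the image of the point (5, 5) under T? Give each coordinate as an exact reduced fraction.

T1 rotate counter-clockwise with cos θ = -7/25, sin θ = -24/25: (5, 5) → (17/5, -31/5)
T2 rotate counter-clockwise with cos θ = -7/25, sin θ = -24/25: (17/5, -31/5) → (-863/125, -191/125)

T(p) = (-863/125, -191/125)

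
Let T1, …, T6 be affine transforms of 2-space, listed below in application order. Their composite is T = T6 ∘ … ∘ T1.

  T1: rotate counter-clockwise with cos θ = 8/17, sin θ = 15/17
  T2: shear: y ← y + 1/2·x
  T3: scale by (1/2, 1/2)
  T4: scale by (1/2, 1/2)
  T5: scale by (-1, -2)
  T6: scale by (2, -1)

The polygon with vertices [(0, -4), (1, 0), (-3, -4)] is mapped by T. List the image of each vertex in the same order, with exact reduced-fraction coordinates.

image vertices: (-30/17, -1/17), (-4/17, 19/34), (-18/17, -59/34)

T1 rotate counter-clockwise with cos θ = 8/17, sin θ = 15/17: (0, -4) → (60/17, -32/17); (1, 0) → (8/17, 15/17); (-3, -4) → (36/17, -77/17)
T2 shear: y ← y + 1/2·x: (60/17, -32/17) → (60/17, -2/17); (8/17, 15/17) → (8/17, 19/17); (36/17, -77/17) → (36/17, -59/17)
T3 scale by (1/2, 1/2): (60/17, -2/17) → (30/17, -1/17); (8/17, 19/17) → (4/17, 19/34); (36/17, -59/17) → (18/17, -59/34)
T4 scale by (1/2, 1/2): (30/17, -1/17) → (15/17, -1/34); (4/17, 19/34) → (2/17, 19/68); (18/17, -59/34) → (9/17, -59/68)
T5 scale by (-1, -2): (15/17, -1/34) → (-15/17, 1/17); (2/17, 19/68) → (-2/17, -19/34); (9/17, -59/68) → (-9/17, 59/34)
T6 scale by (2, -1): (-15/17, 1/17) → (-30/17, -1/17); (-2/17, -19/34) → (-4/17, 19/34); (-9/17, 59/34) → (-18/17, -59/34)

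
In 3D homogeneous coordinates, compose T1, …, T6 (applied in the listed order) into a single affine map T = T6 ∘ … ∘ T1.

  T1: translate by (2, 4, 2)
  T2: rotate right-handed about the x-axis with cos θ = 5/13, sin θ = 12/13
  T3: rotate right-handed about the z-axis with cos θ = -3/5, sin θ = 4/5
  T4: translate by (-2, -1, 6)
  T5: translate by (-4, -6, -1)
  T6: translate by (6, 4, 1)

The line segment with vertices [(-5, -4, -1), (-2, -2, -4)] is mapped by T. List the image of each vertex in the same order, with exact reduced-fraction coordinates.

T1 translate by (2, 4, 2): (-5, -4, -1) → (-3, 0, 1); (-2, -2, -4) → (0, 2, -2)
T2 rotate right-handed about the x-axis with cos θ = 5/13, sin θ = 12/13: (-3, 0, 1) → (-3, -12/13, 5/13); (0, 2, -2) → (0, 34/13, 14/13)
T3 rotate right-handed about the z-axis with cos θ = -3/5, sin θ = 4/5: (-3, -12/13, 5/13) → (33/13, -24/13, 5/13); (0, 34/13, 14/13) → (-136/65, -102/65, 14/13)
T4 translate by (-2, -1, 6): (33/13, -24/13, 5/13) → (7/13, -37/13, 83/13); (-136/65, -102/65, 14/13) → (-266/65, -167/65, 92/13)
T5 translate by (-4, -6, -1): (7/13, -37/13, 83/13) → (-45/13, -115/13, 70/13); (-266/65, -167/65, 92/13) → (-526/65, -557/65, 79/13)
T6 translate by (6, 4, 1): (-45/13, -115/13, 70/13) → (33/13, -63/13, 83/13); (-526/65, -557/65, 79/13) → (-136/65, -297/65, 92/13)

image vertices: (33/13, -63/13, 83/13), (-136/65, -297/65, 92/13)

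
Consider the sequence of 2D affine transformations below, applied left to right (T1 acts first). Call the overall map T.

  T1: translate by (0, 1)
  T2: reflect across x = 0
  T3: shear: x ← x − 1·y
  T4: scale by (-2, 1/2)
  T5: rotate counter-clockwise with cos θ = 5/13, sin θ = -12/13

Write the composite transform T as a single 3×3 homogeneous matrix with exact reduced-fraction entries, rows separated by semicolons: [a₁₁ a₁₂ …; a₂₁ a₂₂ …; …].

T1 = [1 0 0; 0 1 1; 0 0 1]
T2·T1 = [-1 0 0; 0 1 1; 0 0 1]
T3·…·T1 = [-1 -1 -1; 0 1 1; 0 0 1]
T4·…·T1 = [2 2 2; 0 1/2 1/2; 0 0 1]
T5·…·T1 = [10/13 16/13 16/13; -24/13 -43/26 -43/26; 0 0 1]

T = [10/13 16/13 16/13; -24/13 -43/26 -43/26; 0 0 1]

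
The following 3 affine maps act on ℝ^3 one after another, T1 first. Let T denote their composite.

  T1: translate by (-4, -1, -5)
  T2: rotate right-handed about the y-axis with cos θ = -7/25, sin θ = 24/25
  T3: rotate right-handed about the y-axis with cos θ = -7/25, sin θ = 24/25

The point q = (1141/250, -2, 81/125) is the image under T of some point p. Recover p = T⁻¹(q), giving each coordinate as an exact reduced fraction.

p = (1/2, -1, 2)

T1 = [1 0 0 -4; 0 1 0 -1; 0 0 1 -5; 0 0 0 1]
T2·T1 = [-7/25 0 24/25 -92/25; 0 1 0 -1; -24/25 0 -7/25 131/25; 0 0 0 1]
T3·…·T1 = [-527/625 0 -336/625 3788/625; 0 1 0 -1; 336/625 0 -527/625 1291/625; 0 0 0 1]
det M = 1; M⁻¹ = [-527/625 0 336/625 4; 0 1 0 1; -336/625 0 -527/625 5; 0 0 0 1]
M⁻¹ · (1141/250, -2, 81/125)ᵀ = (1/2, -1, 2)ᵀ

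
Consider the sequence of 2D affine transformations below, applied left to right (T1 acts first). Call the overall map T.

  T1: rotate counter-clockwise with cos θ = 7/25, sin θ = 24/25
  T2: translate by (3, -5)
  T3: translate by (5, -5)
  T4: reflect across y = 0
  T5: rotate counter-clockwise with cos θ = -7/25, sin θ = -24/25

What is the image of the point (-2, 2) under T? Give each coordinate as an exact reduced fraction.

T1 rotate counter-clockwise with cos θ = 7/25, sin θ = 24/25: (-2, 2) → (-62/25, -34/25)
T2 translate by (3, -5): (-62/25, -34/25) → (13/25, -159/25)
T3 translate by (5, -5): (13/25, -159/25) → (138/25, -284/25)
T4 reflect across y = 0: (138/25, -284/25) → (138/25, 284/25)
T5 rotate counter-clockwise with cos θ = -7/25, sin θ = -24/25: (138/25, 284/25) → (234/25, -212/25)

T(p) = (234/25, -212/25)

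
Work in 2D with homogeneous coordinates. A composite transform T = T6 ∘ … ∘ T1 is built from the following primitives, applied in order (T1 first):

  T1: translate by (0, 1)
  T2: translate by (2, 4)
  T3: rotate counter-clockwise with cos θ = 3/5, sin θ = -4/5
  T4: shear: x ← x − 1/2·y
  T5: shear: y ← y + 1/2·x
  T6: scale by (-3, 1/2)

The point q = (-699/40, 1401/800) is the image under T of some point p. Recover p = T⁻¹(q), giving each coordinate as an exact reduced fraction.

T1 = [1 0 0; 0 1 1; 0 0 1]
T2·T1 = [1 0 2; 0 1 5; 0 0 1]
T3·…·T1 = [3/5 4/5 26/5; -4/5 3/5 7/5; 0 0 1]
T4·…·T1 = [1 1/2 9/2; -4/5 3/5 7/5; 0 0 1]
T5·…·T1 = [1 1/2 9/2; -3/10 17/20 73/20; 0 0 1]
T6·…·T1 = [-3 -3/2 -27/2; -3/20 17/40 73/40; 0 0 1]
det M = -3/2; M⁻¹ = [-17/60 -1 -2; -1/10 2 -5; 0 0 1]
M⁻¹ · (-699/40, 1401/800)ᵀ = (6/5, 1/4)ᵀ

p = (6/5, 1/4)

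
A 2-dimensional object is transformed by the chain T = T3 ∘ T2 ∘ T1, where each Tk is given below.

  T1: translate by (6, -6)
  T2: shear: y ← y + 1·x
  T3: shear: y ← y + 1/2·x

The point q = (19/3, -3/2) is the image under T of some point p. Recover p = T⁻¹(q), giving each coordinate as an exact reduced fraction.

T1 = [1 0 6; 0 1 -6; 0 0 1]
T2·T1 = [1 0 6; 1 1 0; 0 0 1]
T3·…·T1 = [1 0 6; 3/2 1 3; 0 0 1]
det M = 1; M⁻¹ = [1 0 -6; -3/2 1 6; 0 0 1]
M⁻¹ · (19/3, -3/2)ᵀ = (1/3, -5)ᵀ

p = (1/3, -5)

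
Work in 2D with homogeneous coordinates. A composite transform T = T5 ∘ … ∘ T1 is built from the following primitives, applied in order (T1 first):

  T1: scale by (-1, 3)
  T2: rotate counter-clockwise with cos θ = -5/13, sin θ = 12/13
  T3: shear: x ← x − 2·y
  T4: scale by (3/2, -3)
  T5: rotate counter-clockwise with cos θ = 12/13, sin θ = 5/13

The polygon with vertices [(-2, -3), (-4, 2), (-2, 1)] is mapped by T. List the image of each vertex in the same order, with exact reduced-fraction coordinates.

T1 scale by (-1, 3): (-2, -3) → (2, -9); (-4, 2) → (4, 6); (-2, 1) → (2, 3)
T2 rotate counter-clockwise with cos θ = -5/13, sin θ = 12/13: (2, -9) → (98/13, 69/13); (4, 6) → (-92/13, 18/13); (2, 3) → (-46/13, 9/13)
T3 shear: x ← x − 2·y: (98/13, 69/13) → (-40/13, 69/13); (-92/13, 18/13) → (-128/13, 18/13); (-46/13, 9/13) → (-64/13, 9/13)
T4 scale by (3/2, -3): (-40/13, 69/13) → (-60/13, -207/13); (-128/13, 18/13) → (-192/13, -54/13); (-64/13, 9/13) → (-96/13, -27/13)
T5 rotate counter-clockwise with cos θ = 12/13, sin θ = 5/13: (-60/13, -207/13) → (315/169, -2784/169); (-192/13, -54/13) → (-2034/169, -1608/169); (-96/13, -27/13) → (-1017/169, -804/169)

image vertices: (315/169, -2784/169), (-2034/169, -1608/169), (-1017/169, -804/169)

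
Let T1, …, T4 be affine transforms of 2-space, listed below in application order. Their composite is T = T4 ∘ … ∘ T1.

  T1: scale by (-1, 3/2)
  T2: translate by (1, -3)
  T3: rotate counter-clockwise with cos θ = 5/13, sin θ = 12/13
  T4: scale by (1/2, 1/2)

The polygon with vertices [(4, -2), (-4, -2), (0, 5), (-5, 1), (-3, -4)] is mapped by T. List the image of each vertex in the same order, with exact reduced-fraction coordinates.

T1 scale by (-1, 3/2): (4, -2) → (-4, -3); (-4, -2) → (4, -3); (0, 5) → (0, 15/2); (-5, 1) → (5, 3/2); (-3, -4) → (3, -6)
T2 translate by (1, -3): (-4, -3) → (-3, -6); (4, -3) → (5, -6); (0, 15/2) → (1, 9/2); (5, 3/2) → (6, -3/2); (3, -6) → (4, -9)
T3 rotate counter-clockwise with cos θ = 5/13, sin θ = 12/13: (-3, -6) → (57/13, -66/13); (5, -6) → (97/13, 30/13); (1, 9/2) → (-49/13, 69/26); (6, -3/2) → (48/13, 129/26); (4, -9) → (128/13, 3/13)
T4 scale by (1/2, 1/2): (57/13, -66/13) → (57/26, -33/13); (97/13, 30/13) → (97/26, 15/13); (-49/13, 69/26) → (-49/26, 69/52); (48/13, 129/26) → (24/13, 129/52); (128/13, 3/13) → (64/13, 3/26)

image vertices: (57/26, -33/13), (97/26, 15/13), (-49/26, 69/52), (24/13, 129/52), (64/13, 3/26)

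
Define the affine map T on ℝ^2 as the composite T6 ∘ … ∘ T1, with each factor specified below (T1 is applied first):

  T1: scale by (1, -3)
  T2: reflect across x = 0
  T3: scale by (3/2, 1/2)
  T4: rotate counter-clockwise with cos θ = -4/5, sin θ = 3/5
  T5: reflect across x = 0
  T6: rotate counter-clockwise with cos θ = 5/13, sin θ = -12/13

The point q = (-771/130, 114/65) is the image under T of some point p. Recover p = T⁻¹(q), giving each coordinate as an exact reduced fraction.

T1 = [1 0 0; 0 -3 0; 0 0 1]
T2·T1 = [-1 0 0; 0 -3 0; 0 0 1]
T3·…·T1 = [-3/2 0 0; 0 -3/2 0; 0 0 1]
T4·…·T1 = [6/5 9/10 0; -9/10 6/5 0; 0 0 1]
T5·…·T1 = [-6/5 -9/10 0; -9/10 6/5 0; 0 0 1]
T6·…·T1 = [-84/65 99/130 0; 99/130 84/65 0; 0 0 1]
det M = -9/4; M⁻¹ = [-112/195 22/65 0; 22/65 112/195 0; 0 0 1]
M⁻¹ · (-771/130, 114/65)ᵀ = (4, -1)ᵀ

p = (4, -1)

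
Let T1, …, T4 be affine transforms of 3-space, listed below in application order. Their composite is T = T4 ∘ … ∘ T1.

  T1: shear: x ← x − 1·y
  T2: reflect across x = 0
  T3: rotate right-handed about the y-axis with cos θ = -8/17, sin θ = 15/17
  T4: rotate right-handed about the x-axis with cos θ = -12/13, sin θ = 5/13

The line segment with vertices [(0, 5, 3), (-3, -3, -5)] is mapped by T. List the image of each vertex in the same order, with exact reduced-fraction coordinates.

T1 shear: x ← x − 1·y: (0, 5, 3) → (-5, 5, 3); (-3, -3, -5) → (0, -3, -5)
T2 reflect across x = 0: (-5, 5, 3) → (5, 5, 3); (0, -3, -5) → (0, -3, -5)
T3 rotate right-handed about the y-axis with cos θ = -8/17, sin θ = 15/17: (5, 5, 3) → (5/17, 5, -99/17); (0, -3, -5) → (-75/17, -3, 40/17)
T4 rotate right-handed about the x-axis with cos θ = -12/13, sin θ = 5/13: (5/17, 5, -99/17) → (5/17, -525/221, 1613/221); (-75/17, -3, 40/17) → (-75/17, 412/221, -735/221)

image vertices: (5/17, -525/221, 1613/221), (-75/17, 412/221, -735/221)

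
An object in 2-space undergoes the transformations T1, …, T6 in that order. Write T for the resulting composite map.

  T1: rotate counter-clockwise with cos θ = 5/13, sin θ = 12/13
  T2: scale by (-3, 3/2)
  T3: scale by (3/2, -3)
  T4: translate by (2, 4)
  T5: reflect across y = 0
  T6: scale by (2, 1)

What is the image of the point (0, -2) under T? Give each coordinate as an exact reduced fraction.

T(p) = (-164/13, -97/13)

T1 rotate counter-clockwise with cos θ = 5/13, sin θ = 12/13: (0, -2) → (24/13, -10/13)
T2 scale by (-3, 3/2): (24/13, -10/13) → (-72/13, -15/13)
T3 scale by (3/2, -3): (-72/13, -15/13) → (-108/13, 45/13)
T4 translate by (2, 4): (-108/13, 45/13) → (-82/13, 97/13)
T5 reflect across y = 0: (-82/13, 97/13) → (-82/13, -97/13)
T6 scale by (2, 1): (-82/13, -97/13) → (-164/13, -97/13)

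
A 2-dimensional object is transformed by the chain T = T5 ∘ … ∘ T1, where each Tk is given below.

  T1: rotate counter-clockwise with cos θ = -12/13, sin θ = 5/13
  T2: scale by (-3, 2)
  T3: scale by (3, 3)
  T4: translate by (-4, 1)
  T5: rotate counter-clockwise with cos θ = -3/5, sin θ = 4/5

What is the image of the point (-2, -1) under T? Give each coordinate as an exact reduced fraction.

T(p) = (839/65, -1327/65)

T1 rotate counter-clockwise with cos θ = -12/13, sin θ = 5/13: (-2, -1) → (29/13, 2/13)
T2 scale by (-3, 2): (29/13, 2/13) → (-87/13, 4/13)
T3 scale by (3, 3): (-87/13, 4/13) → (-261/13, 12/13)
T4 translate by (-4, 1): (-261/13, 12/13) → (-313/13, 25/13)
T5 rotate counter-clockwise with cos θ = -3/5, sin θ = 4/5: (-313/13, 25/13) → (839/65, -1327/65)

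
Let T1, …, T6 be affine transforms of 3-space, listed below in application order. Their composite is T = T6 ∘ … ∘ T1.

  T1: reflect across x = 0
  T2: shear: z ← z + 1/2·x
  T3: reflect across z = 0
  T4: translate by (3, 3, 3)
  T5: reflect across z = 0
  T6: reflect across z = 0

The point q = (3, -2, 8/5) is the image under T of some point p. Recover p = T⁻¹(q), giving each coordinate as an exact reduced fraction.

p = (0, -5, 7/5)

T1 = [-1 0 0 0; 0 1 0 0; 0 0 1 0; 0 0 0 1]
T2·T1 = [-1 0 0 0; 0 1 0 0; -1/2 0 1 0; 0 0 0 1]
T3·…·T1 = [-1 0 0 0; 0 1 0 0; 1/2 0 -1 0; 0 0 0 1]
T4·…·T1 = [-1 0 0 3; 0 1 0 3; 1/2 0 -1 3; 0 0 0 1]
T5·…·T1 = [-1 0 0 3; 0 1 0 3; -1/2 0 1 -3; 0 0 0 1]
T6·…·T1 = [-1 0 0 3; 0 1 0 3; 1/2 0 -1 3; 0 0 0 1]
det M = 1; M⁻¹ = [-1 0 0 3; 0 1 0 -3; -1/2 0 -1 9/2; 0 0 0 1]
M⁻¹ · (3, -2, 8/5)ᵀ = (0, -5, 7/5)ᵀ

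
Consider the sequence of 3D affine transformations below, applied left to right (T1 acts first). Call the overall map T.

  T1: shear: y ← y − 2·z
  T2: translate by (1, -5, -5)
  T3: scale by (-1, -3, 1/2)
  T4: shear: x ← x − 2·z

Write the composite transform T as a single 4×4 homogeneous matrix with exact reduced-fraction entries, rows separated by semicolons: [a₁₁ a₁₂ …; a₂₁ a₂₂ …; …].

T1 = [1 0 0 0; 0 1 -2 0; 0 0 1 0; 0 0 0 1]
T2·T1 = [1 0 0 1; 0 1 -2 -5; 0 0 1 -5; 0 0 0 1]
T3·…·T1 = [-1 0 0 -1; 0 -3 6 15; 0 0 1/2 -5/2; 0 0 0 1]
T4·…·T1 = [-1 0 -1 4; 0 -3 6 15; 0 0 1/2 -5/2; 0 0 0 1]

T = [-1 0 -1 4; 0 -3 6 15; 0 0 1/2 -5/2; 0 0 0 1]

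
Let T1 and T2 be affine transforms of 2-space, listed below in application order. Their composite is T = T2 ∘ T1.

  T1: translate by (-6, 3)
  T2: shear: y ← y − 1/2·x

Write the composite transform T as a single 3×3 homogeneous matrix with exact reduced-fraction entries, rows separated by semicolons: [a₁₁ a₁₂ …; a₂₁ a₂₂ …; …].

T1 = [1 0 -6; 0 1 3; 0 0 1]
T2·T1 = [1 0 -6; -1/2 1 6; 0 0 1]

T = [1 0 -6; -1/2 1 6; 0 0 1]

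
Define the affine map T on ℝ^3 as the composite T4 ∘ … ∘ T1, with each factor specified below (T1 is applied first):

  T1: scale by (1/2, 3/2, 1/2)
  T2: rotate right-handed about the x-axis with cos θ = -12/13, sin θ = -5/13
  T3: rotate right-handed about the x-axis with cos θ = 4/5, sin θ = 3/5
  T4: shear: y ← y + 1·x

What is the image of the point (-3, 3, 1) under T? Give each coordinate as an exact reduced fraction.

T1 scale by (1/2, 3/2, 1/2): (-3, 3, 1) → (-3/2, 9/2, 1/2)
T2 rotate right-handed about the x-axis with cos θ = -12/13, sin θ = -5/13: (-3/2, 9/2, 1/2) → (-3/2, -103/26, -57/26)
T3 rotate right-handed about the x-axis with cos θ = 4/5, sin θ = 3/5: (-3/2, -103/26, -57/26) → (-3/2, -241/130, -537/130)
T4 shear: y ← y + 1·x: (-3/2, -241/130, -537/130) → (-3/2, -218/65, -537/130)

T(p) = (-3/2, -218/65, -537/130)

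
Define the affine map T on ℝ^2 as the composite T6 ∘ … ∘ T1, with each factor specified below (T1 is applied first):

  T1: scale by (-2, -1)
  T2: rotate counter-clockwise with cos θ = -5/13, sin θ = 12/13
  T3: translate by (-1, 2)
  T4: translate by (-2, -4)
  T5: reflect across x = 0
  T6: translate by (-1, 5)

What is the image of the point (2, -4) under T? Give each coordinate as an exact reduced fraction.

T(p) = (54/13, -29/13)

T1 scale by (-2, -1): (2, -4) → (-4, 4)
T2 rotate counter-clockwise with cos θ = -5/13, sin θ = 12/13: (-4, 4) → (-28/13, -68/13)
T3 translate by (-1, 2): (-28/13, -68/13) → (-41/13, -42/13)
T4 translate by (-2, -4): (-41/13, -42/13) → (-67/13, -94/13)
T5 reflect across x = 0: (-67/13, -94/13) → (67/13, -94/13)
T6 translate by (-1, 5): (67/13, -94/13) → (54/13, -29/13)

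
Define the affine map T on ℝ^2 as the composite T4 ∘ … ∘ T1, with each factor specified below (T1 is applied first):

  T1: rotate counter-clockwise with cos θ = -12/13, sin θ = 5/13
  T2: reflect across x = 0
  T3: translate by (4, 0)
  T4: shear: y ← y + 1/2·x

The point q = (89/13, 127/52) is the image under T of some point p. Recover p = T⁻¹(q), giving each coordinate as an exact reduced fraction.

p = (9/4, 2)

T1 = [-12/13 -5/13 0; 5/13 -12/13 0; 0 0 1]
T2·T1 = [12/13 5/13 0; 5/13 -12/13 0; 0 0 1]
T3·…·T1 = [12/13 5/13 4; 5/13 -12/13 0; 0 0 1]
T4·…·T1 = [12/13 5/13 4; 11/13 -19/26 2; 0 0 1]
det M = -1; M⁻¹ = [19/26 5/13 -48/13; 11/13 -12/13 -20/13; 0 0 1]
M⁻¹ · (89/13, 127/52)ᵀ = (9/4, 2)ᵀ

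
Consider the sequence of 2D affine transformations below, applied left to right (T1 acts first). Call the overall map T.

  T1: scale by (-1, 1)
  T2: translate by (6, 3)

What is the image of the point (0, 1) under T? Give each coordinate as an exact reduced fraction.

T1 scale by (-1, 1): (0, 1) → (0, 1)
T2 translate by (6, 3): (0, 1) → (6, 4)

T(p) = (6, 4)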